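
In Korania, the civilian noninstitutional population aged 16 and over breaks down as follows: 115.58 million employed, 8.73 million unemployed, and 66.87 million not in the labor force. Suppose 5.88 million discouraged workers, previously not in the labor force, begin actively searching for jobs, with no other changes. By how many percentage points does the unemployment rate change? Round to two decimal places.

Initially, labor force = 115.58 + 8.73 = 124.31 million, so u = 8.73/124.31 = 7.02%.
After the change, unemployed and labor force both rise by 5.88 → E = 115.58, U = 14.61, labor force = 130.19 million.
New unemployment rate = 14.61 / 130.19 = 11.22%.
Change = 11.22% − 7.02% = +4.20 percentage points.

The unemployment rate changes by +4.20 percentage points.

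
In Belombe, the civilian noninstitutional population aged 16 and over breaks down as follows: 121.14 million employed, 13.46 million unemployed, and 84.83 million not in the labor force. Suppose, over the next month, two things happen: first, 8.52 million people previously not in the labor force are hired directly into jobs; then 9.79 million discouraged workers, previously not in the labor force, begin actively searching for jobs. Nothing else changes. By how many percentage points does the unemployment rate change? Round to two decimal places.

The unemployment rate changes by +5.21 percentage points.

Initially, labor force = 121.14 + 13.46 = 134.60 million, so u = 13.46/134.60 = 10.00%.
After the first change, employed and labor force both rise by 8.52; unemployed unchanged → E = 129.66, U = 13.46, labor force = 143.12 million.
After the second change, unemployed and labor force both rise by 9.79 → E = 129.66, U = 23.25, labor force = 152.91 million.
New unemployment rate = 23.25 / 152.91 = 15.21%.
Change = 15.21% − 10.00% = +5.21 percentage points.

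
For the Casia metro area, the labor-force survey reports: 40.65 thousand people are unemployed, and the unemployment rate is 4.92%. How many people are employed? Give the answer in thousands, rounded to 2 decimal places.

About 785.57 thousand are employed.

Labor force = U / u = 40.65 / 0.0492 ≈ 826.22 thousand.
Employed = labor force − unemployed = 826.22 − 40.65 = 785.57 thousand.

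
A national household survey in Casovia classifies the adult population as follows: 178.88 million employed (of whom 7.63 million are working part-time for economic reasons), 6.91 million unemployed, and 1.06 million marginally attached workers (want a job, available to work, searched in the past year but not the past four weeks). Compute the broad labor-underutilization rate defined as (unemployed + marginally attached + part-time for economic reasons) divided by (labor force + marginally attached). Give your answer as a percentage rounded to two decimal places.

Labor force = 178.88 + 6.91 = 185.79 million.
Numerator = 6.91 + 1.06 + 7.63 = 15.60 million.
Denominator = 185.79 + 1.06 = 186.85 million.
Broad rate = 15.60 / 186.85 = 8.35%.

Broad underutilization rate ≈ 8.35%.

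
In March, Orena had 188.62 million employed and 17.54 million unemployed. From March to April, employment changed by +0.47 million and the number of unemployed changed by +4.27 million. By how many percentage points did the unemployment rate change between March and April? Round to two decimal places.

March: labor force = 188.62 + 17.54 = 206.16; u = 17.54/206.16 = 8.51%.
April: labor force = 189.09 + 21.81 = 210.90; u = 21.81/210.90 = 10.34%.
Change = 10.34% − 8.51% = +1.83 pp.

The unemployment rate changed by +1.83 percentage points.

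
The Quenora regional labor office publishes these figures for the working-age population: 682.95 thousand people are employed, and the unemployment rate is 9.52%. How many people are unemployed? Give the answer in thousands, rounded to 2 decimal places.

Let U be the number unemployed. The labor force is E + U, and U/(E+U) = 0.0952.
So U = 0.0952 × 682.95 / (1 − 0.0952) = 65.0168 / 0.9048 ≈ 71.86 thousand.

About 71.86 thousand are unemployed.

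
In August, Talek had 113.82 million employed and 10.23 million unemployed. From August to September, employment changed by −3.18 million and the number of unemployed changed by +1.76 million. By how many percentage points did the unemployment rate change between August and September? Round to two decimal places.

The unemployment rate changed by +1.53 percentage points.

August: labor force = 113.82 + 10.23 = 124.05; u = 10.23/124.05 = 8.25%.
September: labor force = 110.64 + 11.99 = 122.63; u = 11.99/122.63 = 9.78%.
Change = 9.78% − 8.25% = +1.53 pp.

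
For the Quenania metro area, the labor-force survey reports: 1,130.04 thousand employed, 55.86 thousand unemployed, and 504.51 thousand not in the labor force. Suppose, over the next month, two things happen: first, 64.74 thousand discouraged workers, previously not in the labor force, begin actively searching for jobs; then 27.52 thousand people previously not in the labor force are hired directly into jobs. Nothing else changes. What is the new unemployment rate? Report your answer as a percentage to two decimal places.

New unemployment rate ≈ 9.44%.

Initially, labor force = 1,130.04 + 55.86 = 1,185.90 thousand, so u = 55.86/1,185.90 = 4.71%.
After the first change, unemployed and labor force both rise by 64.74 → E = 1,130.04, U = 120.60, labor force = 1,250.64 thousand.
After the second change, employed and labor force both rise by 27.52; unemployed unchanged → E = 1,157.56, U = 120.60, labor force = 1,278.16 thousand.
New unemployment rate = 120.60 / 1,278.16 = 9.44%.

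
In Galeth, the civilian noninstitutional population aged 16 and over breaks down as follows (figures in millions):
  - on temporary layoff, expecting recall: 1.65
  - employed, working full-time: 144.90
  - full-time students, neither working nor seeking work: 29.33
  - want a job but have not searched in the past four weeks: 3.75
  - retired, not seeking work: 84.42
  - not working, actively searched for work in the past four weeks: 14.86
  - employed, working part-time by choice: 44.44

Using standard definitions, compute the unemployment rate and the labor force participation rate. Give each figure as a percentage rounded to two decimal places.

Unemployment rate ≈ 8.02%; labor force participation rate ≈ 63.66%.

Employed = 144.90 + 44.44 = 189.34 million.
Unemployed = 1.65 + 14.86 = 16.51 million (jobless and actively searching, or on temporary layoff).
Labor force = 189.34 + 16.51 = 205.85 million.
Not in labor force = 29.33 + 3.75 + 84.42 = 117.50 million (those not working and not actively searching are outside the labor force — including those who want a job but have given up searching).
Civilian working-age population = 205.85 + 117.50 = 323.35 million.
Unemployment rate = 16.51 / 205.85 = 8.02%.
Labor force participation rate = 205.85 / 323.35 = 63.66%.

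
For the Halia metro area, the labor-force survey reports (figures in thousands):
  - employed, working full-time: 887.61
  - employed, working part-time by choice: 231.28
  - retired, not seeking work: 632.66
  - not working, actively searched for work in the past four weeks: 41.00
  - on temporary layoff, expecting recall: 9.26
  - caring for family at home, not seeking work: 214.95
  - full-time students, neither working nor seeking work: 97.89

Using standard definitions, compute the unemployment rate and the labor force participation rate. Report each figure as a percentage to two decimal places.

Employed = 887.61 + 231.28 = 1,118.89 thousand.
Unemployed = 41.00 + 9.26 = 50.26 thousand (jobless and actively searching, or on temporary layoff).
Labor force = 1,118.89 + 50.26 = 1,169.15 thousand.
Not in labor force = 632.66 + 214.95 + 97.89 = 945.50 thousand (those not working and not actively searching are outside the labor force).
Civilian working-age population = 1,169.15 + 945.50 = 2,114.65 thousand.
Unemployment rate = 50.26 / 1,169.15 = 4.30%.
Labor force participation rate = 1,169.15 / 2,114.65 = 55.29%.

Unemployment rate ≈ 4.30%; labor force participation rate ≈ 55.29%.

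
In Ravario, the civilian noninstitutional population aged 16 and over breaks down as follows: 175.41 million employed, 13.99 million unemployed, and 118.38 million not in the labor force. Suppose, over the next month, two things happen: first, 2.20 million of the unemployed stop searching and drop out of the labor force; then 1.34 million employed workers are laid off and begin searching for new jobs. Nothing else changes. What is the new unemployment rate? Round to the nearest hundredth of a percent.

New unemployment rate ≈ 7.01%.

Initially, labor force = 175.41 + 13.99 = 189.40 million, so u = 13.99/189.40 = 7.39%.
After the first change, unemployed and labor force both fall by 2.20 → E = 175.41, U = 11.79, labor force = 187.20 million.
After the second change, employed falls and unemployed rises by 1.34; labor force unchanged → E = 174.07, U = 13.13, labor force = 187.20 million.
New unemployment rate = 13.13 / 187.20 = 7.01%.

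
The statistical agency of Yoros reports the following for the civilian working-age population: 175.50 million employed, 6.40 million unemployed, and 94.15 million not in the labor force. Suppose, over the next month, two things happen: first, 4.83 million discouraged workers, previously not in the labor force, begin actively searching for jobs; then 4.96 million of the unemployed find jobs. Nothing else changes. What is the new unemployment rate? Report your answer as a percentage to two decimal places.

New unemployment rate ≈ 3.36%.

Initially, labor force = 175.50 + 6.40 = 181.90 million, so u = 6.40/181.90 = 3.52%.
After the first change, unemployed and labor force both rise by 4.83 → E = 175.50, U = 11.23, labor force = 186.73 million.
After the second change, unemployed falls and employed rises by 4.96; labor force unchanged → E = 180.46, U = 6.27, labor force = 186.73 million.
New unemployment rate = 6.27 / 186.73 = 3.36%.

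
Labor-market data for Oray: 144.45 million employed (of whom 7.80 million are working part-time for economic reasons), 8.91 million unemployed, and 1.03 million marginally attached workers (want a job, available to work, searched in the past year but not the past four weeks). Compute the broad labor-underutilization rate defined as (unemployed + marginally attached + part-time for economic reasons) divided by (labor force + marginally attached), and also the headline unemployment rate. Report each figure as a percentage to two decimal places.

Broad underutilization rate ≈ 11.49%; headline unemployment rate ≈ 5.81%.

Labor force = 144.45 + 8.91 = 153.36 million.
Numerator = 8.91 + 1.03 + 7.80 = 17.74 million.
Denominator = 153.36 + 1.03 = 154.39 million.
Broad rate = 17.74 / 154.39 = 11.49%.
Headline unemployment rate = 8.91 / 153.36 = 5.81%.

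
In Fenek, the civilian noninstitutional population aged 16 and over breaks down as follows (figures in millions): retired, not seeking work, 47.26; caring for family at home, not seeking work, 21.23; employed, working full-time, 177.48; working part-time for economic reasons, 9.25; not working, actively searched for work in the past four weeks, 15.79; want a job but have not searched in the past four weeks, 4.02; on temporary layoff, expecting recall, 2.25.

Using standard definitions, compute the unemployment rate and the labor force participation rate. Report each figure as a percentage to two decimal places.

Employed = 177.48 + 9.25 = 186.73 million (anyone who worked, including part-time for economic reasons, counts as employed).
Unemployed = 15.79 + 2.25 = 18.04 million (jobless and actively searching, or on temporary layoff).
Labor force = 186.73 + 18.04 = 204.77 million.
Not in labor force = 47.26 + 21.23 + 4.02 = 72.51 million (those not working and not actively searching are outside the labor force — including those who want a job but have given up searching).
Civilian working-age population = 204.77 + 72.51 = 277.28 million.
Unemployment rate = 18.04 / 204.77 = 8.81%.
Labor force participation rate = 204.77 / 277.28 = 73.85%.

Unemployment rate ≈ 8.81%; labor force participation rate ≈ 73.85%.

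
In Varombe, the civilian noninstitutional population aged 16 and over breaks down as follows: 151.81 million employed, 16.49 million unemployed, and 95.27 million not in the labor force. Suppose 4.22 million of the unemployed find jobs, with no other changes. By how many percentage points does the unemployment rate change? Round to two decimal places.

The unemployment rate changes by −2.51 percentage points.

Initially, labor force = 151.81 + 16.49 = 168.30 million, so u = 16.49/168.30 = 9.80%.
After the change, unemployed falls and employed rises by 4.22; labor force unchanged → E = 156.03, U = 12.27, labor force = 168.30 million.
New unemployment rate = 12.27 / 168.30 = 7.29%.
Change = 7.29% − 9.80% = −2.51 percentage points.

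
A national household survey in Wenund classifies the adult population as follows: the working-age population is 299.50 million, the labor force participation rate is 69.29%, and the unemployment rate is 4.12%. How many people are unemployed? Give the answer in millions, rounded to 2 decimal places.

About 8.55 million are unemployed.

Labor force = 0.6929 × 299.50 = 207.52 million.
Unemployed = 0.0412 × 207.52 ≈ 8.55 million.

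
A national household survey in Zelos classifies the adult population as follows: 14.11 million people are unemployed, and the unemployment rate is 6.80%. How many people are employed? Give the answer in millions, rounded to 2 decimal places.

Labor force = U / u = 14.11 / 0.0680 ≈ 207.50 million.
Employed = labor force − unemployed = 207.50 − 14.11 = 193.39 million.

About 193.39 million are employed.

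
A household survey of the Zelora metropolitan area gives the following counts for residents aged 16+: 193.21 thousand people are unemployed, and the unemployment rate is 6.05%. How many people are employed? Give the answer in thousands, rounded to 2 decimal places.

About 3,000.34 thousand are employed.

Labor force = U / u = 193.21 / 0.0605 ≈ 3,193.55 thousand.
Employed = labor force − unemployed = 3,193.55 − 193.21 = 3,000.34 thousand.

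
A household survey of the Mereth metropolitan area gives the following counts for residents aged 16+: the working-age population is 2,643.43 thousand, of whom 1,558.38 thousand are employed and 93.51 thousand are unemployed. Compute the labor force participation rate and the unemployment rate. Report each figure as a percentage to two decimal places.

Labor force = employed + unemployed = 1,558.38 + 93.51 = 1,651.89 thousand.
Unemployment rate = 93.51 / 1,651.89 = 5.66%.
Labor force participation rate = 1,651.89 / 2,643.43 = 62.49%.

Labor force participation rate ≈ 62.49%; unemployment rate ≈ 5.66%.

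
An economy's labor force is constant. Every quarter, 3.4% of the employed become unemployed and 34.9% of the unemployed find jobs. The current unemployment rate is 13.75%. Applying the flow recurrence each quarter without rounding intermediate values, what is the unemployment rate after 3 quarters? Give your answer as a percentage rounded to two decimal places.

Unemployment rate after three quarters ≈ 10.02%.

With a fixed labor force, u_{t+1} = u_t + s·(1−u_t) − f·u_t = u_t·(1−s−f) + s.
Here 1−s−f = 0.617 and s = 0.034.
u_1 = 0.137500 × 0.617 + 0.034 = 0.118838.
u_2 = 0.118838 × 0.617 + 0.034 = 0.107323.
u_3 = 0.107323 × 0.617 + 0.034 = 0.100218.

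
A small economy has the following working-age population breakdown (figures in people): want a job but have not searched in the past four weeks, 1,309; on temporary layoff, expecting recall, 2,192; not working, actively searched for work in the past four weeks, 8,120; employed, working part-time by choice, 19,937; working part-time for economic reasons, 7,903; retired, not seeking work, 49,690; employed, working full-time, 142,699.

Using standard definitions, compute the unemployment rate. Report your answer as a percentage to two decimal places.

Employed = 19,937 + 7,903 + 142,699 = 170,539 (anyone who worked, including part-time for economic reasons, counts as employed).
Unemployed = 2,192 + 8,120 = 10,312 (jobless and actively searching, or on temporary layoff).
Labor force = 170,539 + 10,312 = 180,851.
Unemployment rate = 10,312 / 180,851 = 5.70%.

Unemployment rate ≈ 5.70%.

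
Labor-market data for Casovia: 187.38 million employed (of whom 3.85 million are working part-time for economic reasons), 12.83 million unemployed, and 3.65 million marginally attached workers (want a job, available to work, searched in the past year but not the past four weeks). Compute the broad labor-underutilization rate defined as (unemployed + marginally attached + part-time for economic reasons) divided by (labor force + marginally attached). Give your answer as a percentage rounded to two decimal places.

Labor force = 187.38 + 12.83 = 200.21 million.
Numerator = 12.83 + 3.65 + 3.85 = 20.33 million.
Denominator = 200.21 + 3.65 = 203.86 million.
Broad rate = 20.33 / 203.86 = 9.97%.

Broad underutilization rate ≈ 9.97%.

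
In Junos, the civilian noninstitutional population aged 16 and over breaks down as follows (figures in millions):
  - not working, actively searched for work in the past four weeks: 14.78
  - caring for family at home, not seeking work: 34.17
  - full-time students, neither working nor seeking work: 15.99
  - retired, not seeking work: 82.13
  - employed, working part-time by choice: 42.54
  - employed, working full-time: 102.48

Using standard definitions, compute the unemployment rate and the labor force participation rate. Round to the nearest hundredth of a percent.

Unemployment rate ≈ 9.25%; labor force participation rate ≈ 54.71%.

Employed = 42.54 + 102.48 = 145.02 million.
Unemployed = 14.78 million.
Labor force = 145.02 + 14.78 = 159.80 million.
Not in labor force = 34.17 + 15.99 + 82.13 = 132.29 million (those not working and not actively searching are outside the labor force).
Civilian working-age population = 159.80 + 132.29 = 292.09 million.
Unemployment rate = 14.78 / 159.80 = 9.25%.
Labor force participation rate = 159.80 / 292.09 = 54.71%.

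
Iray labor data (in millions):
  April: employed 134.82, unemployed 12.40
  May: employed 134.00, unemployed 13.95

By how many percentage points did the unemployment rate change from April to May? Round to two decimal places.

The unemployment rate changed by +1.01 percentage points.

April: labor force = 134.82 + 12.40 = 147.22; u = 12.40/147.22 = 8.42%.
May: labor force = 134.00 + 13.95 = 147.95; u = 13.95/147.95 = 9.43%.
Change = 9.43% − 8.42% = +1.01 pp.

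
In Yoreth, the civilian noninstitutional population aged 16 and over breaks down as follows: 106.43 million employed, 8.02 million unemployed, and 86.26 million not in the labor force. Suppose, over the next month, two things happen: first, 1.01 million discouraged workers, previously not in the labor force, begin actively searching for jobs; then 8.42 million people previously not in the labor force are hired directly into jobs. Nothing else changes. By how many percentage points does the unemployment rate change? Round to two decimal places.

Initially, labor force = 106.43 + 8.02 = 114.45 million, so u = 8.02/114.45 = 7.01%.
After the first change, unemployed and labor force both rise by 1.01 → E = 106.43, U = 9.03, labor force = 115.46 million.
After the second change, employed and labor force both rise by 8.42; unemployed unchanged → E = 114.85, U = 9.03, labor force = 123.88 million.
New unemployment rate = 9.03 / 123.88 = 7.29%.
Change = 7.29% − 7.01% = +0.28 percentage points.

The unemployment rate changes by +0.28 percentage points.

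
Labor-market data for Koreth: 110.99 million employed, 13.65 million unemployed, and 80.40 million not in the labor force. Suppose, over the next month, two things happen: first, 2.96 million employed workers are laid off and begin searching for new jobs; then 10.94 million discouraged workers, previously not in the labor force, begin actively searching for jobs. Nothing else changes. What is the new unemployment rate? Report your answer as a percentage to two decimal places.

Initially, labor force = 110.99 + 13.65 = 124.64 million, so u = 13.65/124.64 = 10.95%.
After the first change, employed falls and unemployed rises by 2.96; labor force unchanged → E = 108.03, U = 16.61, labor force = 124.64 million.
After the second change, unemployed and labor force both rise by 10.94 → E = 108.03, U = 27.55, labor force = 135.58 million.
New unemployment rate = 27.55 / 135.58 = 20.32%.

New unemployment rate ≈ 20.32%.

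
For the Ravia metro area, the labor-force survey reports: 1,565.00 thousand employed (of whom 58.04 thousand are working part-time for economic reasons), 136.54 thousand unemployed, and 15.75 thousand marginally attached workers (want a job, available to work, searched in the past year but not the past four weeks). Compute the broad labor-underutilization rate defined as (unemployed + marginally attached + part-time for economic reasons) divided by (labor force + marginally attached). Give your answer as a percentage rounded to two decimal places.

Broad underutilization rate ≈ 12.25%.

Labor force = 1,565.00 + 136.54 = 1,701.54 thousand.
Numerator = 136.54 + 15.75 + 58.04 = 210.33 thousand.
Denominator = 1,701.54 + 15.75 = 1,717.29 thousand.
Broad rate = 210.33 / 1,717.29 = 12.25%.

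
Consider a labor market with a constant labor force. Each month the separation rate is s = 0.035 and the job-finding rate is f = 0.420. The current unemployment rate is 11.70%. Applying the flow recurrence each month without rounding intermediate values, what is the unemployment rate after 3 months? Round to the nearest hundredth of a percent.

With a fixed labor force, u_{t+1} = u_t + s·(1−u_t) − f·u_t = u_t·(1−s−f) + s.
Here 1−s−f = 0.545 and s = 0.035.
u_1 = 0.117000 × 0.545 + 0.035 = 0.098765.
u_2 = 0.098765 × 0.545 + 0.035 = 0.088827.
u_3 = 0.088827 × 0.545 + 0.035 = 0.083411.

Unemployment rate after three months ≈ 8.34%.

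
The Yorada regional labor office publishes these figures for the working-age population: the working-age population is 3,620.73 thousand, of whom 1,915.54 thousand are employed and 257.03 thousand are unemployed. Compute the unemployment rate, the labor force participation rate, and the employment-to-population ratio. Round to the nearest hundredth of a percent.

Labor force = employed + unemployed = 1,915.54 + 257.03 = 2,172.57 thousand.
Unemployment rate = 257.03 / 2,172.57 = 11.83%.
Labor force participation rate = 2,172.57 / 3,620.73 = 60.00%.
Employment-population ratio = 1,915.54 / 3,620.73 = 52.90%.

Unemployment rate ≈ 11.83%; labor force participation rate ≈ 60.00%; employment-population ratio ≈ 52.90%.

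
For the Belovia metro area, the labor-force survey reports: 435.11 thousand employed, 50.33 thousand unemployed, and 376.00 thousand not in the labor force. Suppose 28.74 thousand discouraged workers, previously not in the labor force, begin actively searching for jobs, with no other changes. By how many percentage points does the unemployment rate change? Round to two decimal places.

Initially, labor force = 435.11 + 50.33 = 485.44 thousand, so u = 50.33/485.44 = 10.37%.
After the change, unemployed and labor force both rise by 28.74 → E = 435.11, U = 79.07, labor force = 514.18 thousand.
New unemployment rate = 79.07 / 514.18 = 15.38%.
Change = 15.38% − 10.37% = +5.01 percentage points.

The unemployment rate changes by +5.01 percentage points.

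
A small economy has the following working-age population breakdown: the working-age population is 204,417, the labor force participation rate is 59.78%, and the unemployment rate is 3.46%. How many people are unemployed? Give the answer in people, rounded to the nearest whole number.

Labor force = 0.5978 × 204,417 = 122,200.
Unemployed = 0.0346 × 122,200 ≈ 4,228.

About 4,228 are unemployed.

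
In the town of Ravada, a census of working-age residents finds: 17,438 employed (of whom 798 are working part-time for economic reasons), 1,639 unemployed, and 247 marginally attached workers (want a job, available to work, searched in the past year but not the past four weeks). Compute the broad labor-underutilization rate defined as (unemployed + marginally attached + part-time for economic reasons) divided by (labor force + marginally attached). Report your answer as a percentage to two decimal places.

Broad underutilization rate ≈ 13.89%.

Labor force = 17,438 + 1,639 = 19,077.
Numerator = 1,639 + 247 + 798 = 2,684.
Denominator = 19,077 + 247 = 19,324.
Broad rate = 2,684 / 19,324 = 13.89%.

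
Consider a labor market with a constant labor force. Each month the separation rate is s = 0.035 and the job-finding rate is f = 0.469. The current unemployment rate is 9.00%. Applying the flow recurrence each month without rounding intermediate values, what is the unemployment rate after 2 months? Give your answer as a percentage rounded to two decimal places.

Unemployment rate after two months ≈ 7.45%.

With a fixed labor force, u_{t+1} = u_t + s·(1−u_t) − f·u_t = u_t·(1−s−f) + s.
Here 1−s−f = 0.496 and s = 0.035.
u_1 = 0.090000 × 0.496 + 0.035 = 0.079640.
u_2 = 0.079640 × 0.496 + 0.035 = 0.074501.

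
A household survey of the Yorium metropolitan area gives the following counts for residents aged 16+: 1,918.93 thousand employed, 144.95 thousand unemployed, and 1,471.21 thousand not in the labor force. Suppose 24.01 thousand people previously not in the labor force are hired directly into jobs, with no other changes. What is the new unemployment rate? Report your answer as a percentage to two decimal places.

New unemployment rate ≈ 6.94%.

Initially, labor force = 1,918.93 + 144.95 = 2,063.88 thousand, so u = 144.95/2,063.88 = 7.02%.
After the change, employed and labor force both rise by 24.01; unemployed unchanged → E = 1,942.94, U = 144.95, labor force = 2,087.89 thousand.
New unemployment rate = 144.95 / 2,087.89 = 6.94%.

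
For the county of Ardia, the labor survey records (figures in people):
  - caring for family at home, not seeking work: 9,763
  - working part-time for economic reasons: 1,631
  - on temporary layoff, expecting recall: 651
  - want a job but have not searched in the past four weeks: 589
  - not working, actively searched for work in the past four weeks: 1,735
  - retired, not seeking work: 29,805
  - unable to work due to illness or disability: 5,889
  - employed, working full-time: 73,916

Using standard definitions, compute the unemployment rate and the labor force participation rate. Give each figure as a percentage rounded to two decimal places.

Employed = 1,631 + 73,916 = 75,547 (anyone who worked, including part-time for economic reasons, counts as employed).
Unemployed = 651 + 1,735 = 2,386 (jobless and actively searching, or on temporary layoff).
Labor force = 75,547 + 2,386 = 77,933.
Not in labor force = 9,763 + 589 + 29,805 + 5,889 = 46,046 (those not working and not actively searching are outside the labor force — including those who want a job but have given up searching).
Civilian working-age population = 77,933 + 46,046 = 123,979.
Unemployment rate = 2,386 / 77,933 = 3.06%.
Labor force participation rate = 77,933 / 123,979 = 62.86%.

Unemployment rate ≈ 3.06%; labor force participation rate ≈ 62.86%.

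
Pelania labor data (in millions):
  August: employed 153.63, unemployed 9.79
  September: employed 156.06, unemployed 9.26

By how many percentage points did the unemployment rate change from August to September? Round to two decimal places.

The unemployment rate changed by −0.39 percentage points.

August: labor force = 153.63 + 9.79 = 163.42; u = 9.79/163.42 = 5.99%.
September: labor force = 156.06 + 9.26 = 165.32; u = 9.26/165.32 = 5.60%.
Change = 5.60% − 5.99% = −0.39 pp.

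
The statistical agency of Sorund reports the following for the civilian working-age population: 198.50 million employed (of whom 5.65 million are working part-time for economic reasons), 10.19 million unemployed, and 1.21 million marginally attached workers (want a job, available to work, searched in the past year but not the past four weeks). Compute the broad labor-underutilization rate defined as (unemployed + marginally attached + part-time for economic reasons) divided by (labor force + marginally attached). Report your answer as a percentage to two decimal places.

Broad underutilization rate ≈ 8.12%.

Labor force = 198.50 + 10.19 = 208.69 million.
Numerator = 10.19 + 1.21 + 5.65 = 17.05 million.
Denominator = 208.69 + 1.21 = 209.90 million.
Broad rate = 17.05 / 209.90 = 8.12%.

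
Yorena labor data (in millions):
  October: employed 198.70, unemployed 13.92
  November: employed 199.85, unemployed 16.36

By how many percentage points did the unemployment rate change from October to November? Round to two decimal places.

October: labor force = 198.70 + 13.92 = 212.62; u = 13.92/212.62 = 6.55%.
November: labor force = 199.85 + 16.36 = 216.21; u = 16.36/216.21 = 7.57%.
Change = 7.57% − 6.55% = +1.02 pp.

The unemployment rate changed by +1.02 percentage points.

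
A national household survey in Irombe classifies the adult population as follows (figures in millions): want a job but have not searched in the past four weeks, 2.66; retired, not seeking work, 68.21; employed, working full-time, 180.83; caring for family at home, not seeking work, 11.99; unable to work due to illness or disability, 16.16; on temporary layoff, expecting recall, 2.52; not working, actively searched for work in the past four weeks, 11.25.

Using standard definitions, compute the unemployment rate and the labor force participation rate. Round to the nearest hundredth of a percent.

Employed = 180.83 million.
Unemployed = 2.52 + 11.25 = 13.77 million (jobless and actively searching, or on temporary layoff).
Labor force = 180.83 + 13.77 = 194.60 million.
Not in labor force = 2.66 + 68.21 + 11.99 + 16.16 = 99.02 million (those not working and not actively searching are outside the labor force — including those who want a job but have given up searching).
Civilian working-age population = 194.60 + 99.02 = 293.62 million.
Unemployment rate = 13.77 / 194.60 = 7.08%.
Labor force participation rate = 194.60 / 293.62 = 66.28%.

Unemployment rate ≈ 7.08%; labor force participation rate ≈ 66.28%.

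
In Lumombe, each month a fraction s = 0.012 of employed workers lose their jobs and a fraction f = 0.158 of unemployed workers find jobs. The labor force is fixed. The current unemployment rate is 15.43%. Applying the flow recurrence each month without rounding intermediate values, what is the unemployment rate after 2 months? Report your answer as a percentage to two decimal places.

With a fixed labor force, u_{t+1} = u_t + s·(1−u_t) − f·u_t = u_t·(1−s−f) + s.
Here 1−s−f = 0.830 and s = 0.012.
u_1 = 0.154300 × 0.830 + 0.012 = 0.140069.
u_2 = 0.140069 × 0.830 + 0.012 = 0.128257.

Unemployment rate after two months ≈ 12.83%.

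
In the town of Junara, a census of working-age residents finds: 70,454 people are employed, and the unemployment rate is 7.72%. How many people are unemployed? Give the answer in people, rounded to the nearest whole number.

Let U be the number unemployed. The labor force is E + U, and U/(E+U) = 0.0772.
So U = 0.0772 × 70,454 / (1 − 0.0772) = 5439.05 / 0.9228 ≈ 5,894.

About 5,894 are unemployed.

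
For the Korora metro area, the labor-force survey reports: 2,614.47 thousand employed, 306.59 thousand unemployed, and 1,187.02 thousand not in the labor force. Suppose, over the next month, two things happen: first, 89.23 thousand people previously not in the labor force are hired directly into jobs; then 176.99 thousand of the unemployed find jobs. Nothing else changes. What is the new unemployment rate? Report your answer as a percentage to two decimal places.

Initially, labor force = 2,614.47 + 306.59 = 2,921.06 thousand, so u = 306.59/2,921.06 = 10.50%.
After the first change, employed and labor force both rise by 89.23; unemployed unchanged → E = 2,703.70, U = 306.59, labor force = 3,010.29 thousand.
After the second change, unemployed falls and employed rises by 176.99; labor force unchanged → E = 2,880.69, U = 129.60, labor force = 3,010.29 thousand.
New unemployment rate = 129.60 / 3,010.29 = 4.31%.

New unemployment rate ≈ 4.31%.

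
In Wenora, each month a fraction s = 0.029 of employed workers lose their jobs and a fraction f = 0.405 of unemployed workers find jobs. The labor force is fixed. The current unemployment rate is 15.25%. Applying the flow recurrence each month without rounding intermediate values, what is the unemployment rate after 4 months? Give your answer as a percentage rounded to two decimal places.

With a fixed labor force, u_{t+1} = u_t + s·(1−u_t) − f·u_t = u_t·(1−s−f) + s.
Here 1−s−f = 0.566 and s = 0.029.
u_1 = 0.152500 × 0.566 + 0.029 = 0.115315.
u_2 = 0.115315 × 0.566 + 0.029 = 0.094268.
u_3 = 0.094268 × 0.566 + 0.029 = 0.082356.
u_4 = 0.082356 × 0.566 + 0.029 = 0.075613.

Unemployment rate after four months ≈ 7.56%.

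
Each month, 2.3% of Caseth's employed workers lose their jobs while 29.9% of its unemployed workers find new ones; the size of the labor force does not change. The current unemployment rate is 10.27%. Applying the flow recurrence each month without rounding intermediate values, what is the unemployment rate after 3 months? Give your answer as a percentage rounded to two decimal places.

With a fixed labor force, u_{t+1} = u_t + s·(1−u_t) − f·u_t = u_t·(1−s−f) + s.
Here 1−s−f = 0.678 and s = 0.023.
u_1 = 0.102700 × 0.678 + 0.023 = 0.092631.
u_2 = 0.092631 × 0.678 + 0.023 = 0.085804.
u_3 = 0.085804 × 0.678 + 0.023 = 0.081175.

Unemployment rate after three months ≈ 8.12%.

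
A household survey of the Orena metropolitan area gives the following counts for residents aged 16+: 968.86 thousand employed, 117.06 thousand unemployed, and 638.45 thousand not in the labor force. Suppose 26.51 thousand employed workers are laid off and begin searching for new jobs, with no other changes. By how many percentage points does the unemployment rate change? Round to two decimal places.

Initially, labor force = 968.86 + 117.06 = 1,085.92 thousand, so u = 117.06/1,085.92 = 10.78%.
After the change, employed falls and unemployed rises by 26.51; labor force unchanged → E = 942.35, U = 143.57, labor force = 1,085.92 thousand.
New unemployment rate = 143.57 / 1,085.92 = 13.22%.
Change = 13.22% − 10.78% = +2.44 percentage points.

The unemployment rate changes by +2.44 percentage points.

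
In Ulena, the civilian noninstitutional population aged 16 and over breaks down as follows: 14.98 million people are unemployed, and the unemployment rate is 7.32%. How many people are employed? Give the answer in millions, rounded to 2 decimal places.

About 189.66 million are employed.

Labor force = U / u = 14.98 / 0.0732 ≈ 204.64 million.
Employed = labor force − unemployed = 204.64 − 14.98 = 189.66 million.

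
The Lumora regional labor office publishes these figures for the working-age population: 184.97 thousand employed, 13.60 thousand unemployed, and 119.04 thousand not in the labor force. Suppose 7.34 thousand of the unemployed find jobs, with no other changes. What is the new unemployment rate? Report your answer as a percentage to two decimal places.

New unemployment rate ≈ 3.15%.

Initially, labor force = 184.97 + 13.60 = 198.57 thousand, so u = 13.60/198.57 = 6.85%.
After the change, unemployed falls and employed rises by 7.34; labor force unchanged → E = 192.31, U = 6.26, labor force = 198.57 thousand.
New unemployment rate = 6.26 / 198.57 = 3.15%.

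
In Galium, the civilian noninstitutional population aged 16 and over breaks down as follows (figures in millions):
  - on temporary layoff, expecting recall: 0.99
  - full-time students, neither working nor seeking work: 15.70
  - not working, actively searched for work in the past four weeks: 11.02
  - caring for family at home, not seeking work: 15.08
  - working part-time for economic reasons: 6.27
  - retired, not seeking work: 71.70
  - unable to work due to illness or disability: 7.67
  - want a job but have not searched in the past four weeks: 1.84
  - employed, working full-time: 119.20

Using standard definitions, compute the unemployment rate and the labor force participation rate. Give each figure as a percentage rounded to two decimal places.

Unemployment rate ≈ 8.74%; labor force participation rate ≈ 55.11%.

Employed = 6.27 + 119.20 = 125.47 million (anyone who worked, including part-time for economic reasons, counts as employed).
Unemployed = 0.99 + 11.02 = 12.01 million (jobless and actively searching, or on temporary layoff).
Labor force = 125.47 + 12.01 = 137.48 million.
Not in labor force = 15.70 + 15.08 + 71.70 + 7.67 + 1.84 = 111.99 million (those not working and not actively searching are outside the labor force — including those who want a job but have given up searching).
Civilian working-age population = 137.48 + 111.99 = 249.47 million.
Unemployment rate = 12.01 / 137.48 = 8.74%.
Labor force participation rate = 137.48 / 249.47 = 55.11%.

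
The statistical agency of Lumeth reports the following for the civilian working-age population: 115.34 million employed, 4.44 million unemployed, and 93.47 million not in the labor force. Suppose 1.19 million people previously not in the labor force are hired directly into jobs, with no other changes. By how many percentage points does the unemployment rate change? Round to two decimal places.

Initially, labor force = 115.34 + 4.44 = 119.78 million, so u = 4.44/119.78 = 3.71%.
After the change, employed and labor force both rise by 1.19; unemployed unchanged → E = 116.53, U = 4.44, labor force = 120.97 million.
New unemployment rate = 4.44 / 120.97 = 3.67%.
Change = 3.67% − 3.71% = −0.04 percentage points.

The unemployment rate changes by −0.04 percentage points.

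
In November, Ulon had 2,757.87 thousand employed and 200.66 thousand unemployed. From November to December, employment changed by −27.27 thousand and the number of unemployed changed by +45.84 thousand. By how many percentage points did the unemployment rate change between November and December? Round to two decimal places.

November: labor force = 2,757.87 + 200.66 = 2,958.53; u = 200.66/2,958.53 = 6.78%.
December: labor force = 2,730.60 + 246.50 = 2,977.10; u = 246.50/2,977.10 = 8.28%.
Change = 8.28% − 6.78% = +1.50 pp.

The unemployment rate changed by +1.50 percentage points.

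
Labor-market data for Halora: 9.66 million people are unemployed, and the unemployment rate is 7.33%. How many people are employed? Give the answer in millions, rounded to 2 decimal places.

About 122.13 million are employed.

Labor force = U / u = 9.66 / 0.0733 ≈ 131.79 million.
Employed = labor force − unemployed = 131.79 − 9.66 = 122.13 million.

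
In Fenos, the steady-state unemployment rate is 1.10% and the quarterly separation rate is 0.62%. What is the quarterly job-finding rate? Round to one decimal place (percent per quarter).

From u* = s/(s+f): f = s·(1−u)/u.
f = 0.62 × (1 − 0.0110) / 0.0110 = 0.6132 / 0.0110 ≈ 55.7% per quarter.

Job-finding rate ≈ 55.7% per quarter.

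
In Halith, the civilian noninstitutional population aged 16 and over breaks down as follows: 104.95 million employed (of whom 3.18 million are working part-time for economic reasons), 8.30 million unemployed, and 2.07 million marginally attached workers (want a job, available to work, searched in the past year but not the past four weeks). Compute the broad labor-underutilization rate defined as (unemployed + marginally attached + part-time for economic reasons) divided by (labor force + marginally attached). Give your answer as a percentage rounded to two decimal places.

Broad underutilization rate ≈ 11.75%.

Labor force = 104.95 + 8.30 = 113.25 million.
Numerator = 8.30 + 2.07 + 3.18 = 13.55 million.
Denominator = 113.25 + 2.07 = 115.32 million.
Broad rate = 13.55 / 115.32 = 11.75%.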